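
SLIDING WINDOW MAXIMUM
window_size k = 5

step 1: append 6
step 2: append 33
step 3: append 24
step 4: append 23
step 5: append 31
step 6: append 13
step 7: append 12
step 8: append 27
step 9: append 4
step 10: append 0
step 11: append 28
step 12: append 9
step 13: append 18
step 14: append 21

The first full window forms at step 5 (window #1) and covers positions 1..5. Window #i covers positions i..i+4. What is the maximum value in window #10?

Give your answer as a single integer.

step 1: append 6 -> window=[6] (not full yet)
step 2: append 33 -> window=[6, 33] (not full yet)
step 3: append 24 -> window=[6, 33, 24] (not full yet)
step 4: append 23 -> window=[6, 33, 24, 23] (not full yet)
step 5: append 31 -> window=[6, 33, 24, 23, 31] -> max=33
step 6: append 13 -> window=[33, 24, 23, 31, 13] -> max=33
step 7: append 12 -> window=[24, 23, 31, 13, 12] -> max=31
step 8: append 27 -> window=[23, 31, 13, 12, 27] -> max=31
step 9: append 4 -> window=[31, 13, 12, 27, 4] -> max=31
step 10: append 0 -> window=[13, 12, 27, 4, 0] -> max=27
step 11: append 28 -> window=[12, 27, 4, 0, 28] -> max=28
step 12: append 9 -> window=[27, 4, 0, 28, 9] -> max=28
step 13: append 18 -> window=[4, 0, 28, 9, 18] -> max=28
step 14: append 21 -> window=[0, 28, 9, 18, 21] -> max=28
Window #10 max = 28

Answer: 28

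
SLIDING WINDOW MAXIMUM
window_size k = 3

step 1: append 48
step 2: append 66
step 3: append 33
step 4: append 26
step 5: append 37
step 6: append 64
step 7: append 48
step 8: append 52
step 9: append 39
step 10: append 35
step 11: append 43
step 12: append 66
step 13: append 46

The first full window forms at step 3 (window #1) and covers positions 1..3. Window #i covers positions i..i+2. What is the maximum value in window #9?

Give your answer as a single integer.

Answer: 43

Derivation:
step 1: append 48 -> window=[48] (not full yet)
step 2: append 66 -> window=[48, 66] (not full yet)
step 3: append 33 -> window=[48, 66, 33] -> max=66
step 4: append 26 -> window=[66, 33, 26] -> max=66
step 5: append 37 -> window=[33, 26, 37] -> max=37
step 6: append 64 -> window=[26, 37, 64] -> max=64
step 7: append 48 -> window=[37, 64, 48] -> max=64
step 8: append 52 -> window=[64, 48, 52] -> max=64
step 9: append 39 -> window=[48, 52, 39] -> max=52
step 10: append 35 -> window=[52, 39, 35] -> max=52
step 11: append 43 -> window=[39, 35, 43] -> max=43
Window #9 max = 43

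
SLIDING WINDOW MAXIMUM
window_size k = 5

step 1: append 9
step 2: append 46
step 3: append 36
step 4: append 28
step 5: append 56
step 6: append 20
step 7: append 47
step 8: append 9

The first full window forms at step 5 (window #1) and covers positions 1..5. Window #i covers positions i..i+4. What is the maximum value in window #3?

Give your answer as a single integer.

Answer: 56

Derivation:
step 1: append 9 -> window=[9] (not full yet)
step 2: append 46 -> window=[9, 46] (not full yet)
step 3: append 36 -> window=[9, 46, 36] (not full yet)
step 4: append 28 -> window=[9, 46, 36, 28] (not full yet)
step 5: append 56 -> window=[9, 46, 36, 28, 56] -> max=56
step 6: append 20 -> window=[46, 36, 28, 56, 20] -> max=56
step 7: append 47 -> window=[36, 28, 56, 20, 47] -> max=56
Window #3 max = 56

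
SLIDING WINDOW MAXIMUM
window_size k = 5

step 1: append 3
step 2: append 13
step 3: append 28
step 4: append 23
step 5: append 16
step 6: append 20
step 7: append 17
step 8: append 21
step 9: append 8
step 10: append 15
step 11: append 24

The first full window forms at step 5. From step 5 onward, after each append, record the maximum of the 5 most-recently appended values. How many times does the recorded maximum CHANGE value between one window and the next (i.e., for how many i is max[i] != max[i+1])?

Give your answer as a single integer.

step 1: append 3 -> window=[3] (not full yet)
step 2: append 13 -> window=[3, 13] (not full yet)
step 3: append 28 -> window=[3, 13, 28] (not full yet)
step 4: append 23 -> window=[3, 13, 28, 23] (not full yet)
step 5: append 16 -> window=[3, 13, 28, 23, 16] -> max=28
step 6: append 20 -> window=[13, 28, 23, 16, 20] -> max=28
step 7: append 17 -> window=[28, 23, 16, 20, 17] -> max=28
step 8: append 21 -> window=[23, 16, 20, 17, 21] -> max=23
step 9: append 8 -> window=[16, 20, 17, 21, 8] -> max=21
step 10: append 15 -> window=[20, 17, 21, 8, 15] -> max=21
step 11: append 24 -> window=[17, 21, 8, 15, 24] -> max=24
Recorded maximums: 28 28 28 23 21 21 24
Changes between consecutive maximums: 3

Answer: 3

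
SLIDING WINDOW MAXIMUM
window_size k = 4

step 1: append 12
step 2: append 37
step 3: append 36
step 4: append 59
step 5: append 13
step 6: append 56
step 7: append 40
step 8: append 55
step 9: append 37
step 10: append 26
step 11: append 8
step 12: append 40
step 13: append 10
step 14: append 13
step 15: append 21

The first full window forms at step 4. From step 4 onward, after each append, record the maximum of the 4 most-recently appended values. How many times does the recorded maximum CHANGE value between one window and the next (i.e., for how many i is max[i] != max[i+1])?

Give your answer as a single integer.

step 1: append 12 -> window=[12] (not full yet)
step 2: append 37 -> window=[12, 37] (not full yet)
step 3: append 36 -> window=[12, 37, 36] (not full yet)
step 4: append 59 -> window=[12, 37, 36, 59] -> max=59
step 5: append 13 -> window=[37, 36, 59, 13] -> max=59
step 6: append 56 -> window=[36, 59, 13, 56] -> max=59
step 7: append 40 -> window=[59, 13, 56, 40] -> max=59
step 8: append 55 -> window=[13, 56, 40, 55] -> max=56
step 9: append 37 -> window=[56, 40, 55, 37] -> max=56
step 10: append 26 -> window=[40, 55, 37, 26] -> max=55
step 11: append 8 -> window=[55, 37, 26, 8] -> max=55
step 12: append 40 -> window=[37, 26, 8, 40] -> max=40
step 13: append 10 -> window=[26, 8, 40, 10] -> max=40
step 14: append 13 -> window=[8, 40, 10, 13] -> max=40
step 15: append 21 -> window=[40, 10, 13, 21] -> max=40
Recorded maximums: 59 59 59 59 56 56 55 55 40 40 40 40
Changes between consecutive maximums: 3

Answer: 3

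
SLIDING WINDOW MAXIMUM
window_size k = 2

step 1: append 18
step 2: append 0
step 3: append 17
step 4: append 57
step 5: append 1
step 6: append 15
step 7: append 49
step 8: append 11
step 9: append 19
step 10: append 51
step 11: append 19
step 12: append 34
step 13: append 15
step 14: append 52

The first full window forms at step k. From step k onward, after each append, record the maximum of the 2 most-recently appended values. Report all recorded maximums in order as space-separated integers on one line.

step 1: append 18 -> window=[18] (not full yet)
step 2: append 0 -> window=[18, 0] -> max=18
step 3: append 17 -> window=[0, 17] -> max=17
step 4: append 57 -> window=[17, 57] -> max=57
step 5: append 1 -> window=[57, 1] -> max=57
step 6: append 15 -> window=[1, 15] -> max=15
step 7: append 49 -> window=[15, 49] -> max=49
step 8: append 11 -> window=[49, 11] -> max=49
step 9: append 19 -> window=[11, 19] -> max=19
step 10: append 51 -> window=[19, 51] -> max=51
step 11: append 19 -> window=[51, 19] -> max=51
step 12: append 34 -> window=[19, 34] -> max=34
step 13: append 15 -> window=[34, 15] -> max=34
step 14: append 52 -> window=[15, 52] -> max=52

Answer: 18 17 57 57 15 49 49 19 51 51 34 34 52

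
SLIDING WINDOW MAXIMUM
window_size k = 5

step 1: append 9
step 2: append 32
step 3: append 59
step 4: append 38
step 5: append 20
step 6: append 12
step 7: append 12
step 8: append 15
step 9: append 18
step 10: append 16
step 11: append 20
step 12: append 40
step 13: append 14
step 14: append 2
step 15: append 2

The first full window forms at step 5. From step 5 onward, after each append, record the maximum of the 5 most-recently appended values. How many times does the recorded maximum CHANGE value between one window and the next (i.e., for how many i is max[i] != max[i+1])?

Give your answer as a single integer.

Answer: 5

Derivation:
step 1: append 9 -> window=[9] (not full yet)
step 2: append 32 -> window=[9, 32] (not full yet)
step 3: append 59 -> window=[9, 32, 59] (not full yet)
step 4: append 38 -> window=[9, 32, 59, 38] (not full yet)
step 5: append 20 -> window=[9, 32, 59, 38, 20] -> max=59
step 6: append 12 -> window=[32, 59, 38, 20, 12] -> max=59
step 7: append 12 -> window=[59, 38, 20, 12, 12] -> max=59
step 8: append 15 -> window=[38, 20, 12, 12, 15] -> max=38
step 9: append 18 -> window=[20, 12, 12, 15, 18] -> max=20
step 10: append 16 -> window=[12, 12, 15, 18, 16] -> max=18
step 11: append 20 -> window=[12, 15, 18, 16, 20] -> max=20
step 12: append 40 -> window=[15, 18, 16, 20, 40] -> max=40
step 13: append 14 -> window=[18, 16, 20, 40, 14] -> max=40
step 14: append 2 -> window=[16, 20, 40, 14, 2] -> max=40
step 15: append 2 -> window=[20, 40, 14, 2, 2] -> max=40
Recorded maximums: 59 59 59 38 20 18 20 40 40 40 40
Changes between consecutive maximums: 5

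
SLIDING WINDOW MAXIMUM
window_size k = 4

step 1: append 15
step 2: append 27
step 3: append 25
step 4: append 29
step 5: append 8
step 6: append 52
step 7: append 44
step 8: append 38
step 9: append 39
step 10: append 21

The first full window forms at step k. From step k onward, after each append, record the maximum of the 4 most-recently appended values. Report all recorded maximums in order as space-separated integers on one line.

step 1: append 15 -> window=[15] (not full yet)
step 2: append 27 -> window=[15, 27] (not full yet)
step 3: append 25 -> window=[15, 27, 25] (not full yet)
step 4: append 29 -> window=[15, 27, 25, 29] -> max=29
step 5: append 8 -> window=[27, 25, 29, 8] -> max=29
step 6: append 52 -> window=[25, 29, 8, 52] -> max=52
step 7: append 44 -> window=[29, 8, 52, 44] -> max=52
step 8: append 38 -> window=[8, 52, 44, 38] -> max=52
step 9: append 39 -> window=[52, 44, 38, 39] -> max=52
step 10: append 21 -> window=[44, 38, 39, 21] -> max=44

Answer: 29 29 52 52 52 52 44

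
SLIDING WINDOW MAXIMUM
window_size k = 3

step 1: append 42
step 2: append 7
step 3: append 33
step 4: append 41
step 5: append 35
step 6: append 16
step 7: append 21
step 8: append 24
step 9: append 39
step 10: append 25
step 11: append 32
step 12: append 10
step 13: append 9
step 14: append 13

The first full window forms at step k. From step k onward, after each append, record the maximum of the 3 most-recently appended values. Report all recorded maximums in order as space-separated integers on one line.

Answer: 42 41 41 41 35 24 39 39 39 32 32 13

Derivation:
step 1: append 42 -> window=[42] (not full yet)
step 2: append 7 -> window=[42, 7] (not full yet)
step 3: append 33 -> window=[42, 7, 33] -> max=42
step 4: append 41 -> window=[7, 33, 41] -> max=41
step 5: append 35 -> window=[33, 41, 35] -> max=41
step 6: append 16 -> window=[41, 35, 16] -> max=41
step 7: append 21 -> window=[35, 16, 21] -> max=35
step 8: append 24 -> window=[16, 21, 24] -> max=24
step 9: append 39 -> window=[21, 24, 39] -> max=39
step 10: append 25 -> window=[24, 39, 25] -> max=39
step 11: append 32 -> window=[39, 25, 32] -> max=39
step 12: append 10 -> window=[25, 32, 10] -> max=32
step 13: append 9 -> window=[32, 10, 9] -> max=32
step 14: append 13 -> window=[10, 9, 13] -> max=13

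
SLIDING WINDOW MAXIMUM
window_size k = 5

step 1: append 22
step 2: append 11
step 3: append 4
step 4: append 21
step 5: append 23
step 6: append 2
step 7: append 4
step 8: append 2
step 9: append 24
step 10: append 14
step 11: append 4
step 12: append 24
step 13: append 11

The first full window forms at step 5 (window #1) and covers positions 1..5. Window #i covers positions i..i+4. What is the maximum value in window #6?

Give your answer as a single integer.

step 1: append 22 -> window=[22] (not full yet)
step 2: append 11 -> window=[22, 11] (not full yet)
step 3: append 4 -> window=[22, 11, 4] (not full yet)
step 4: append 21 -> window=[22, 11, 4, 21] (not full yet)
step 5: append 23 -> window=[22, 11, 4, 21, 23] -> max=23
step 6: append 2 -> window=[11, 4, 21, 23, 2] -> max=23
step 7: append 4 -> window=[4, 21, 23, 2, 4] -> max=23
step 8: append 2 -> window=[21, 23, 2, 4, 2] -> max=23
step 9: append 24 -> window=[23, 2, 4, 2, 24] -> max=24
step 10: append 14 -> window=[2, 4, 2, 24, 14] -> max=24
Window #6 max = 24

Answer: 24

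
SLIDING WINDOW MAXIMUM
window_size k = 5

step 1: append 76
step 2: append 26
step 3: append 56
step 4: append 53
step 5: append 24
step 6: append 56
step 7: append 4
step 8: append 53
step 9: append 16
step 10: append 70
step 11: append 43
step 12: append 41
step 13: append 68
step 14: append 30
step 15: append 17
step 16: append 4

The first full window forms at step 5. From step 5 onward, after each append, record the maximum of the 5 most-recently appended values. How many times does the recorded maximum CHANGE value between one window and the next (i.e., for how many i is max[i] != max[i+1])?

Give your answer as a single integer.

step 1: append 76 -> window=[76] (not full yet)
step 2: append 26 -> window=[76, 26] (not full yet)
step 3: append 56 -> window=[76, 26, 56] (not full yet)
step 4: append 53 -> window=[76, 26, 56, 53] (not full yet)
step 5: append 24 -> window=[76, 26, 56, 53, 24] -> max=76
step 6: append 56 -> window=[26, 56, 53, 24, 56] -> max=56
step 7: append 4 -> window=[56, 53, 24, 56, 4] -> max=56
step 8: append 53 -> window=[53, 24, 56, 4, 53] -> max=56
step 9: append 16 -> window=[24, 56, 4, 53, 16] -> max=56
step 10: append 70 -> window=[56, 4, 53, 16, 70] -> max=70
step 11: append 43 -> window=[4, 53, 16, 70, 43] -> max=70
step 12: append 41 -> window=[53, 16, 70, 43, 41] -> max=70
step 13: append 68 -> window=[16, 70, 43, 41, 68] -> max=70
step 14: append 30 -> window=[70, 43, 41, 68, 30] -> max=70
step 15: append 17 -> window=[43, 41, 68, 30, 17] -> max=68
step 16: append 4 -> window=[41, 68, 30, 17, 4] -> max=68
Recorded maximums: 76 56 56 56 56 70 70 70 70 70 68 68
Changes between consecutive maximums: 3

Answer: 3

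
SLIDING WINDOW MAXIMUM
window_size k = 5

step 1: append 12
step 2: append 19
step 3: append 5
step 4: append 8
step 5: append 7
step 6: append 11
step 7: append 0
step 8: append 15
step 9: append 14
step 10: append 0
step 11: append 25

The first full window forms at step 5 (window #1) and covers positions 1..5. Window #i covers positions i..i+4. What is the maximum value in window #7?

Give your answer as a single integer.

step 1: append 12 -> window=[12] (not full yet)
step 2: append 19 -> window=[12, 19] (not full yet)
step 3: append 5 -> window=[12, 19, 5] (not full yet)
step 4: append 8 -> window=[12, 19, 5, 8] (not full yet)
step 5: append 7 -> window=[12, 19, 5, 8, 7] -> max=19
step 6: append 11 -> window=[19, 5, 8, 7, 11] -> max=19
step 7: append 0 -> window=[5, 8, 7, 11, 0] -> max=11
step 8: append 15 -> window=[8, 7, 11, 0, 15] -> max=15
step 9: append 14 -> window=[7, 11, 0, 15, 14] -> max=15
step 10: append 0 -> window=[11, 0, 15, 14, 0] -> max=15
step 11: append 25 -> window=[0, 15, 14, 0, 25] -> max=25
Window #7 max = 25

Answer: 25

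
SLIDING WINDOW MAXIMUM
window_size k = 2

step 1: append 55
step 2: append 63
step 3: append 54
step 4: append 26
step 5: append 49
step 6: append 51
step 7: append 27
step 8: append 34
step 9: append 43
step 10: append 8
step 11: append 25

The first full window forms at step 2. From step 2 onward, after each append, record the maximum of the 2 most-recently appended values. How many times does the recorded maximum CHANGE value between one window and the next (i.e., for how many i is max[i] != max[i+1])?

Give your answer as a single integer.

Answer: 6

Derivation:
step 1: append 55 -> window=[55] (not full yet)
step 2: append 63 -> window=[55, 63] -> max=63
step 3: append 54 -> window=[63, 54] -> max=63
step 4: append 26 -> window=[54, 26] -> max=54
step 5: append 49 -> window=[26, 49] -> max=49
step 6: append 51 -> window=[49, 51] -> max=51
step 7: append 27 -> window=[51, 27] -> max=51
step 8: append 34 -> window=[27, 34] -> max=34
step 9: append 43 -> window=[34, 43] -> max=43
step 10: append 8 -> window=[43, 8] -> max=43
step 11: append 25 -> window=[8, 25] -> max=25
Recorded maximums: 63 63 54 49 51 51 34 43 43 25
Changes between consecutive maximums: 6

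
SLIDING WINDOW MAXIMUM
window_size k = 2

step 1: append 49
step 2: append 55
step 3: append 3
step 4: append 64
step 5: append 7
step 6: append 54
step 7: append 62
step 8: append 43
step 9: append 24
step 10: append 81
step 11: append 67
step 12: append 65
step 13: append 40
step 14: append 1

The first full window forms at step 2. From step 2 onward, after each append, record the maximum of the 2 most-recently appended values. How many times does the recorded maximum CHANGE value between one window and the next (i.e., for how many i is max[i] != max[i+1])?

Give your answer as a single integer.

step 1: append 49 -> window=[49] (not full yet)
step 2: append 55 -> window=[49, 55] -> max=55
step 3: append 3 -> window=[55, 3] -> max=55
step 4: append 64 -> window=[3, 64] -> max=64
step 5: append 7 -> window=[64, 7] -> max=64
step 6: append 54 -> window=[7, 54] -> max=54
step 7: append 62 -> window=[54, 62] -> max=62
step 8: append 43 -> window=[62, 43] -> max=62
step 9: append 24 -> window=[43, 24] -> max=43
step 10: append 81 -> window=[24, 81] -> max=81
step 11: append 67 -> window=[81, 67] -> max=81
step 12: append 65 -> window=[67, 65] -> max=67
step 13: append 40 -> window=[65, 40] -> max=65
step 14: append 1 -> window=[40, 1] -> max=40
Recorded maximums: 55 55 64 64 54 62 62 43 81 81 67 65 40
Changes between consecutive maximums: 8

Answer: 8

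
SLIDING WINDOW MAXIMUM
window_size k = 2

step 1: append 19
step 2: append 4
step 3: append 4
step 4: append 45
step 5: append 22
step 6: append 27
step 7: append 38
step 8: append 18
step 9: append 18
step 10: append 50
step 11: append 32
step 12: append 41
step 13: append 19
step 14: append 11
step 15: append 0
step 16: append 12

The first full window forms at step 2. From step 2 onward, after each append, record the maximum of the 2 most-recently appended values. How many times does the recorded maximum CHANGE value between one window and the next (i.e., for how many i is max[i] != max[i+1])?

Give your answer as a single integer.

step 1: append 19 -> window=[19] (not full yet)
step 2: append 4 -> window=[19, 4] -> max=19
step 3: append 4 -> window=[4, 4] -> max=4
step 4: append 45 -> window=[4, 45] -> max=45
step 5: append 22 -> window=[45, 22] -> max=45
step 6: append 27 -> window=[22, 27] -> max=27
step 7: append 38 -> window=[27, 38] -> max=38
step 8: append 18 -> window=[38, 18] -> max=38
step 9: append 18 -> window=[18, 18] -> max=18
step 10: append 50 -> window=[18, 50] -> max=50
step 11: append 32 -> window=[50, 32] -> max=50
step 12: append 41 -> window=[32, 41] -> max=41
step 13: append 19 -> window=[41, 19] -> max=41
step 14: append 11 -> window=[19, 11] -> max=19
step 15: append 0 -> window=[11, 0] -> max=11
step 16: append 12 -> window=[0, 12] -> max=12
Recorded maximums: 19 4 45 45 27 38 38 18 50 50 41 41 19 11 12
Changes between consecutive maximums: 10

Answer: 10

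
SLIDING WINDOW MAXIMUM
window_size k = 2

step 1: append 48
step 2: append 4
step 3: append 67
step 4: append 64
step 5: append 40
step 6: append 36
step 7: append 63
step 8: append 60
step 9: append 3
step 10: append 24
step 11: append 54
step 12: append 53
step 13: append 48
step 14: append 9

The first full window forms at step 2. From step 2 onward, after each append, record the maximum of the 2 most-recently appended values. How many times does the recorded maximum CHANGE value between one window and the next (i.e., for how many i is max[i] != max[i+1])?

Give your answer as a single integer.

Answer: 9

Derivation:
step 1: append 48 -> window=[48] (not full yet)
step 2: append 4 -> window=[48, 4] -> max=48
step 3: append 67 -> window=[4, 67] -> max=67
step 4: append 64 -> window=[67, 64] -> max=67
step 5: append 40 -> window=[64, 40] -> max=64
step 6: append 36 -> window=[40, 36] -> max=40
step 7: append 63 -> window=[36, 63] -> max=63
step 8: append 60 -> window=[63, 60] -> max=63
step 9: append 3 -> window=[60, 3] -> max=60
step 10: append 24 -> window=[3, 24] -> max=24
step 11: append 54 -> window=[24, 54] -> max=54
step 12: append 53 -> window=[54, 53] -> max=54
step 13: append 48 -> window=[53, 48] -> max=53
step 14: append 9 -> window=[48, 9] -> max=48
Recorded maximums: 48 67 67 64 40 63 63 60 24 54 54 53 48
Changes between consecutive maximums: 9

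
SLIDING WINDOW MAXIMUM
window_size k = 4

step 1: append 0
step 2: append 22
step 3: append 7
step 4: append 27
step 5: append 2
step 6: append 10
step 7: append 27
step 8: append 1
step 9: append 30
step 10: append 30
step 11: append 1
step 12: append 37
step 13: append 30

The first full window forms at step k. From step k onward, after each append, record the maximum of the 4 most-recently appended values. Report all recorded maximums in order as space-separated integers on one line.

Answer: 27 27 27 27 27 30 30 30 37 37

Derivation:
step 1: append 0 -> window=[0] (not full yet)
step 2: append 22 -> window=[0, 22] (not full yet)
step 3: append 7 -> window=[0, 22, 7] (not full yet)
step 4: append 27 -> window=[0, 22, 7, 27] -> max=27
step 5: append 2 -> window=[22, 7, 27, 2] -> max=27
step 6: append 10 -> window=[7, 27, 2, 10] -> max=27
step 7: append 27 -> window=[27, 2, 10, 27] -> max=27
step 8: append 1 -> window=[2, 10, 27, 1] -> max=27
step 9: append 30 -> window=[10, 27, 1, 30] -> max=30
step 10: append 30 -> window=[27, 1, 30, 30] -> max=30
step 11: append 1 -> window=[1, 30, 30, 1] -> max=30
step 12: append 37 -> window=[30, 30, 1, 37] -> max=37
step 13: append 30 -> window=[30, 1, 37, 30] -> max=37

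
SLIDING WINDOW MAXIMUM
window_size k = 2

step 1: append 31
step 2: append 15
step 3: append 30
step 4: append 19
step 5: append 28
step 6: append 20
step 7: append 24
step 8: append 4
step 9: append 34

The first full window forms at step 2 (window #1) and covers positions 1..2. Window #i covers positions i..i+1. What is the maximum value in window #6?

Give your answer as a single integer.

step 1: append 31 -> window=[31] (not full yet)
step 2: append 15 -> window=[31, 15] -> max=31
step 3: append 30 -> window=[15, 30] -> max=30
step 4: append 19 -> window=[30, 19] -> max=30
step 5: append 28 -> window=[19, 28] -> max=28
step 6: append 20 -> window=[28, 20] -> max=28
step 7: append 24 -> window=[20, 24] -> max=24
Window #6 max = 24

Answer: 24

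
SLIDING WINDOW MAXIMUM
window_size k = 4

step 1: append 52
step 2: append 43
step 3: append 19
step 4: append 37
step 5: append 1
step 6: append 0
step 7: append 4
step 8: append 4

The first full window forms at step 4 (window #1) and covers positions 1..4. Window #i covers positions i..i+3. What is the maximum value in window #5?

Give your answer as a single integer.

Answer: 4

Derivation:
step 1: append 52 -> window=[52] (not full yet)
step 2: append 43 -> window=[52, 43] (not full yet)
step 3: append 19 -> window=[52, 43, 19] (not full yet)
step 4: append 37 -> window=[52, 43, 19, 37] -> max=52
step 5: append 1 -> window=[43, 19, 37, 1] -> max=43
step 6: append 0 -> window=[19, 37, 1, 0] -> max=37
step 7: append 4 -> window=[37, 1, 0, 4] -> max=37
step 8: append 4 -> window=[1, 0, 4, 4] -> max=4
Window #5 max = 4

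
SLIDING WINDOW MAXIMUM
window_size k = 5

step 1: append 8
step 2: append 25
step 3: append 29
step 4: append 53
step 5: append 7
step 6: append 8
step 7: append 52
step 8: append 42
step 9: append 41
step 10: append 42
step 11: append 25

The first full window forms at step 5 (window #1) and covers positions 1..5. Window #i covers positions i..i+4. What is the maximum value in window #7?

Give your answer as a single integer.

step 1: append 8 -> window=[8] (not full yet)
step 2: append 25 -> window=[8, 25] (not full yet)
step 3: append 29 -> window=[8, 25, 29] (not full yet)
step 4: append 53 -> window=[8, 25, 29, 53] (not full yet)
step 5: append 7 -> window=[8, 25, 29, 53, 7] -> max=53
step 6: append 8 -> window=[25, 29, 53, 7, 8] -> max=53
step 7: append 52 -> window=[29, 53, 7, 8, 52] -> max=53
step 8: append 42 -> window=[53, 7, 8, 52, 42] -> max=53
step 9: append 41 -> window=[7, 8, 52, 42, 41] -> max=52
step 10: append 42 -> window=[8, 52, 42, 41, 42] -> max=52
step 11: append 25 -> window=[52, 42, 41, 42, 25] -> max=52
Window #7 max = 52

Answer: 52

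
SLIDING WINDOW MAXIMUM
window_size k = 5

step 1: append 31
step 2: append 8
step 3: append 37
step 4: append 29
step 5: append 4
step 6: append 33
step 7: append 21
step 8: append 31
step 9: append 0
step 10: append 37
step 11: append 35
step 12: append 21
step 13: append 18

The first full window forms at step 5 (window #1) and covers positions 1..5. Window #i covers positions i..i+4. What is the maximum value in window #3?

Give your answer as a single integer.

step 1: append 31 -> window=[31] (not full yet)
step 2: append 8 -> window=[31, 8] (not full yet)
step 3: append 37 -> window=[31, 8, 37] (not full yet)
step 4: append 29 -> window=[31, 8, 37, 29] (not full yet)
step 5: append 4 -> window=[31, 8, 37, 29, 4] -> max=37
step 6: append 33 -> window=[8, 37, 29, 4, 33] -> max=37
step 7: append 21 -> window=[37, 29, 4, 33, 21] -> max=37
Window #3 max = 37

Answer: 37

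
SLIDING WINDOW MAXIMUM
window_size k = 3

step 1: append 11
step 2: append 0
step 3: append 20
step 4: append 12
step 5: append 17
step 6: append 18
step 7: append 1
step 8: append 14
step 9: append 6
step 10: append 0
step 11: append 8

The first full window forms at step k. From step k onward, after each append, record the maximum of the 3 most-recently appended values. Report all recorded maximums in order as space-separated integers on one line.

Answer: 20 20 20 18 18 18 14 14 8

Derivation:
step 1: append 11 -> window=[11] (not full yet)
step 2: append 0 -> window=[11, 0] (not full yet)
step 3: append 20 -> window=[11, 0, 20] -> max=20
step 4: append 12 -> window=[0, 20, 12] -> max=20
step 5: append 17 -> window=[20, 12, 17] -> max=20
step 6: append 18 -> window=[12, 17, 18] -> max=18
step 7: append 1 -> window=[17, 18, 1] -> max=18
step 8: append 14 -> window=[18, 1, 14] -> max=18
step 9: append 6 -> window=[1, 14, 6] -> max=14
step 10: append 0 -> window=[14, 6, 0] -> max=14
step 11: append 8 -> window=[6, 0, 8] -> max=8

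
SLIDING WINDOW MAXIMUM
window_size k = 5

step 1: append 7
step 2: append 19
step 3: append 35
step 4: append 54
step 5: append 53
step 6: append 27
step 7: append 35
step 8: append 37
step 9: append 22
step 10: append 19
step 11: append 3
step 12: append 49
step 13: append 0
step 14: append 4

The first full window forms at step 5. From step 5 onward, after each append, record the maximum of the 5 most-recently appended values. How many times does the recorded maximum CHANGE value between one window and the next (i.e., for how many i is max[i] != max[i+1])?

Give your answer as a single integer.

step 1: append 7 -> window=[7] (not full yet)
step 2: append 19 -> window=[7, 19] (not full yet)
step 3: append 35 -> window=[7, 19, 35] (not full yet)
step 4: append 54 -> window=[7, 19, 35, 54] (not full yet)
step 5: append 53 -> window=[7, 19, 35, 54, 53] -> max=54
step 6: append 27 -> window=[19, 35, 54, 53, 27] -> max=54
step 7: append 35 -> window=[35, 54, 53, 27, 35] -> max=54
step 8: append 37 -> window=[54, 53, 27, 35, 37] -> max=54
step 9: append 22 -> window=[53, 27, 35, 37, 22] -> max=53
step 10: append 19 -> window=[27, 35, 37, 22, 19] -> max=37
step 11: append 3 -> window=[35, 37, 22, 19, 3] -> max=37
step 12: append 49 -> window=[37, 22, 19, 3, 49] -> max=49
step 13: append 0 -> window=[22, 19, 3, 49, 0] -> max=49
step 14: append 4 -> window=[19, 3, 49, 0, 4] -> max=49
Recorded maximums: 54 54 54 54 53 37 37 49 49 49
Changes between consecutive maximums: 3

Answer: 3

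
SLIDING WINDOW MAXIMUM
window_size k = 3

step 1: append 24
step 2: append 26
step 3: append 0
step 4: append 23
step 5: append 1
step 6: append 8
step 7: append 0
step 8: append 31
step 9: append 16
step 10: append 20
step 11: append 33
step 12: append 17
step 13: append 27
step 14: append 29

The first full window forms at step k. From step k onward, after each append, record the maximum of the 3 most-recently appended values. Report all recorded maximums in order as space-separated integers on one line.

step 1: append 24 -> window=[24] (not full yet)
step 2: append 26 -> window=[24, 26] (not full yet)
step 3: append 0 -> window=[24, 26, 0] -> max=26
step 4: append 23 -> window=[26, 0, 23] -> max=26
step 5: append 1 -> window=[0, 23, 1] -> max=23
step 6: append 8 -> window=[23, 1, 8] -> max=23
step 7: append 0 -> window=[1, 8, 0] -> max=8
step 8: append 31 -> window=[8, 0, 31] -> max=31
step 9: append 16 -> window=[0, 31, 16] -> max=31
step 10: append 20 -> window=[31, 16, 20] -> max=31
step 11: append 33 -> window=[16, 20, 33] -> max=33
step 12: append 17 -> window=[20, 33, 17] -> max=33
step 13: append 27 -> window=[33, 17, 27] -> max=33
step 14: append 29 -> window=[17, 27, 29] -> max=29

Answer: 26 26 23 23 8 31 31 31 33 33 33 29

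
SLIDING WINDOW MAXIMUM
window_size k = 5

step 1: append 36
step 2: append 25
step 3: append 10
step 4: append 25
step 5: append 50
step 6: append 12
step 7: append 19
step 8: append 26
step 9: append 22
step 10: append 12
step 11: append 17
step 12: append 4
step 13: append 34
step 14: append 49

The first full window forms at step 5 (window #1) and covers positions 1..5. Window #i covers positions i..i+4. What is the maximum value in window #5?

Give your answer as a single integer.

Answer: 50

Derivation:
step 1: append 36 -> window=[36] (not full yet)
step 2: append 25 -> window=[36, 25] (not full yet)
step 3: append 10 -> window=[36, 25, 10] (not full yet)
step 4: append 25 -> window=[36, 25, 10, 25] (not full yet)
step 5: append 50 -> window=[36, 25, 10, 25, 50] -> max=50
step 6: append 12 -> window=[25, 10, 25, 50, 12] -> max=50
step 7: append 19 -> window=[10, 25, 50, 12, 19] -> max=50
step 8: append 26 -> window=[25, 50, 12, 19, 26] -> max=50
step 9: append 22 -> window=[50, 12, 19, 26, 22] -> max=50
Window #5 max = 50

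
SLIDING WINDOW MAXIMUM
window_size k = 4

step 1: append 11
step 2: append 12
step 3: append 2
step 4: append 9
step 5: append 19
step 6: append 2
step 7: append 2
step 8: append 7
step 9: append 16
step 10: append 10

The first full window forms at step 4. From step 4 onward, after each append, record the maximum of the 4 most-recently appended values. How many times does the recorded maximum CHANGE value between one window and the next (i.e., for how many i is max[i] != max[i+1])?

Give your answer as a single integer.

step 1: append 11 -> window=[11] (not full yet)
step 2: append 12 -> window=[11, 12] (not full yet)
step 3: append 2 -> window=[11, 12, 2] (not full yet)
step 4: append 9 -> window=[11, 12, 2, 9] -> max=12
step 5: append 19 -> window=[12, 2, 9, 19] -> max=19
step 6: append 2 -> window=[2, 9, 19, 2] -> max=19
step 7: append 2 -> window=[9, 19, 2, 2] -> max=19
step 8: append 7 -> window=[19, 2, 2, 7] -> max=19
step 9: append 16 -> window=[2, 2, 7, 16] -> max=16
step 10: append 10 -> window=[2, 7, 16, 10] -> max=16
Recorded maximums: 12 19 19 19 19 16 16
Changes between consecutive maximums: 2

Answer: 2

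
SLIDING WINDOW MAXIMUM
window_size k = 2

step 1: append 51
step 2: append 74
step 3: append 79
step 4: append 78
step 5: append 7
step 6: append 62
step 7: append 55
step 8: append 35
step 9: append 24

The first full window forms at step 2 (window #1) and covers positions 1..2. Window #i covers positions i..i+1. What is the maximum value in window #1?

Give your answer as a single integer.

step 1: append 51 -> window=[51] (not full yet)
step 2: append 74 -> window=[51, 74] -> max=74
Window #1 max = 74

Answer: 74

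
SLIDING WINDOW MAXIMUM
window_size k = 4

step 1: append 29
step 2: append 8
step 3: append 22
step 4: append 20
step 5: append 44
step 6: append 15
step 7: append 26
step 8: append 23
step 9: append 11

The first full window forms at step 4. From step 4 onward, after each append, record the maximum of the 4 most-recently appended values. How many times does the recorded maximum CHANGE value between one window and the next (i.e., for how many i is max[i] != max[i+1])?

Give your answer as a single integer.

step 1: append 29 -> window=[29] (not full yet)
step 2: append 8 -> window=[29, 8] (not full yet)
step 3: append 22 -> window=[29, 8, 22] (not full yet)
step 4: append 20 -> window=[29, 8, 22, 20] -> max=29
step 5: append 44 -> window=[8, 22, 20, 44] -> max=44
step 6: append 15 -> window=[22, 20, 44, 15] -> max=44
step 7: append 26 -> window=[20, 44, 15, 26] -> max=44
step 8: append 23 -> window=[44, 15, 26, 23] -> max=44
step 9: append 11 -> window=[15, 26, 23, 11] -> max=26
Recorded maximums: 29 44 44 44 44 26
Changes between consecutive maximums: 2

Answer: 2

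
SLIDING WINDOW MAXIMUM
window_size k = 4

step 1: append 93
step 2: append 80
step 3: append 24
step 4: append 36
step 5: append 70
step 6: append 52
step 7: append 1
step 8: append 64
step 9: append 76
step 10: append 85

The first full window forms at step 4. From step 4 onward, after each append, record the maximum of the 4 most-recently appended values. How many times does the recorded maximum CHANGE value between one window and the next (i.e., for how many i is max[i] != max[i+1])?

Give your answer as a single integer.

step 1: append 93 -> window=[93] (not full yet)
step 2: append 80 -> window=[93, 80] (not full yet)
step 3: append 24 -> window=[93, 80, 24] (not full yet)
step 4: append 36 -> window=[93, 80, 24, 36] -> max=93
step 5: append 70 -> window=[80, 24, 36, 70] -> max=80
step 6: append 52 -> window=[24, 36, 70, 52] -> max=70
step 7: append 1 -> window=[36, 70, 52, 1] -> max=70
step 8: append 64 -> window=[70, 52, 1, 64] -> max=70
step 9: append 76 -> window=[52, 1, 64, 76] -> max=76
step 10: append 85 -> window=[1, 64, 76, 85] -> max=85
Recorded maximums: 93 80 70 70 70 76 85
Changes between consecutive maximums: 4

Answer: 4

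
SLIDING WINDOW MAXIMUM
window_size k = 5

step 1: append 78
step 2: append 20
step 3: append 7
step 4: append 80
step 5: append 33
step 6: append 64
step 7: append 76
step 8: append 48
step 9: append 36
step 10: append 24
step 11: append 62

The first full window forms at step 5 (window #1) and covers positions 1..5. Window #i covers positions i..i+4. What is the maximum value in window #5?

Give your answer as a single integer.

step 1: append 78 -> window=[78] (not full yet)
step 2: append 20 -> window=[78, 20] (not full yet)
step 3: append 7 -> window=[78, 20, 7] (not full yet)
step 4: append 80 -> window=[78, 20, 7, 80] (not full yet)
step 5: append 33 -> window=[78, 20, 7, 80, 33] -> max=80
step 6: append 64 -> window=[20, 7, 80, 33, 64] -> max=80
step 7: append 76 -> window=[7, 80, 33, 64, 76] -> max=80
step 8: append 48 -> window=[80, 33, 64, 76, 48] -> max=80
step 9: append 36 -> window=[33, 64, 76, 48, 36] -> max=76
Window #5 max = 76

Answer: 76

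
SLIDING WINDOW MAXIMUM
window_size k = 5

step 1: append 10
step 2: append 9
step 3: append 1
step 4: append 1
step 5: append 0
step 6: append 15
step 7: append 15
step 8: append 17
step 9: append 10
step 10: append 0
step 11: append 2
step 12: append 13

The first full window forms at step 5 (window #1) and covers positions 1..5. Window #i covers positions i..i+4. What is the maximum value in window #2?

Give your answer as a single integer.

Answer: 15

Derivation:
step 1: append 10 -> window=[10] (not full yet)
step 2: append 9 -> window=[10, 9] (not full yet)
step 3: append 1 -> window=[10, 9, 1] (not full yet)
step 4: append 1 -> window=[10, 9, 1, 1] (not full yet)
step 5: append 0 -> window=[10, 9, 1, 1, 0] -> max=10
step 6: append 15 -> window=[9, 1, 1, 0, 15] -> max=15
Window #2 max = 15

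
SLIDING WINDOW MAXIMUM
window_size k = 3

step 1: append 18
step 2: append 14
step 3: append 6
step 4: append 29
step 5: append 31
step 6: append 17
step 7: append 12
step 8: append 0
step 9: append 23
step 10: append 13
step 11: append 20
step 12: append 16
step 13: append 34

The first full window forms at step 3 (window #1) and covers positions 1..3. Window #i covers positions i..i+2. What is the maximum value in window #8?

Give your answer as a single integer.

Answer: 23

Derivation:
step 1: append 18 -> window=[18] (not full yet)
step 2: append 14 -> window=[18, 14] (not full yet)
step 3: append 6 -> window=[18, 14, 6] -> max=18
step 4: append 29 -> window=[14, 6, 29] -> max=29
step 5: append 31 -> window=[6, 29, 31] -> max=31
step 6: append 17 -> window=[29, 31, 17] -> max=31
step 7: append 12 -> window=[31, 17, 12] -> max=31
step 8: append 0 -> window=[17, 12, 0] -> max=17
step 9: append 23 -> window=[12, 0, 23] -> max=23
step 10: append 13 -> window=[0, 23, 13] -> max=23
Window #8 max = 23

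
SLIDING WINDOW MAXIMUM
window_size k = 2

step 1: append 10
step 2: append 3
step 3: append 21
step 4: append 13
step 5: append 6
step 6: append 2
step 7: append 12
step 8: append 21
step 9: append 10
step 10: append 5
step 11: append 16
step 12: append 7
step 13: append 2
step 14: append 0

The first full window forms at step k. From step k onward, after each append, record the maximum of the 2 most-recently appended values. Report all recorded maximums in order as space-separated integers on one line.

step 1: append 10 -> window=[10] (not full yet)
step 2: append 3 -> window=[10, 3] -> max=10
step 3: append 21 -> window=[3, 21] -> max=21
step 4: append 13 -> window=[21, 13] -> max=21
step 5: append 6 -> window=[13, 6] -> max=13
step 6: append 2 -> window=[6, 2] -> max=6
step 7: append 12 -> window=[2, 12] -> max=12
step 8: append 21 -> window=[12, 21] -> max=21
step 9: append 10 -> window=[21, 10] -> max=21
step 10: append 5 -> window=[10, 5] -> max=10
step 11: append 16 -> window=[5, 16] -> max=16
step 12: append 7 -> window=[16, 7] -> max=16
step 13: append 2 -> window=[7, 2] -> max=7
step 14: append 0 -> window=[2, 0] -> max=2

Answer: 10 21 21 13 6 12 21 21 10 16 16 7 2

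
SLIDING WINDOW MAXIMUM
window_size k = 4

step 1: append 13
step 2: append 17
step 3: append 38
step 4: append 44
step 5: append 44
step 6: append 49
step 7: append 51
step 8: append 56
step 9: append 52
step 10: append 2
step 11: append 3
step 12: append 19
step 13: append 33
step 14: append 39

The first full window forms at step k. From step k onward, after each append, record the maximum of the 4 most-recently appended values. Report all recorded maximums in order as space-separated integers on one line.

Answer: 44 44 49 51 56 56 56 56 52 33 39

Derivation:
step 1: append 13 -> window=[13] (not full yet)
step 2: append 17 -> window=[13, 17] (not full yet)
step 3: append 38 -> window=[13, 17, 38] (not full yet)
step 4: append 44 -> window=[13, 17, 38, 44] -> max=44
step 5: append 44 -> window=[17, 38, 44, 44] -> max=44
step 6: append 49 -> window=[38, 44, 44, 49] -> max=49
step 7: append 51 -> window=[44, 44, 49, 51] -> max=51
step 8: append 56 -> window=[44, 49, 51, 56] -> max=56
step 9: append 52 -> window=[49, 51, 56, 52] -> max=56
step 10: append 2 -> window=[51, 56, 52, 2] -> max=56
step 11: append 3 -> window=[56, 52, 2, 3] -> max=56
step 12: append 19 -> window=[52, 2, 3, 19] -> max=52
step 13: append 33 -> window=[2, 3, 19, 33] -> max=33
step 14: append 39 -> window=[3, 19, 33, 39] -> max=39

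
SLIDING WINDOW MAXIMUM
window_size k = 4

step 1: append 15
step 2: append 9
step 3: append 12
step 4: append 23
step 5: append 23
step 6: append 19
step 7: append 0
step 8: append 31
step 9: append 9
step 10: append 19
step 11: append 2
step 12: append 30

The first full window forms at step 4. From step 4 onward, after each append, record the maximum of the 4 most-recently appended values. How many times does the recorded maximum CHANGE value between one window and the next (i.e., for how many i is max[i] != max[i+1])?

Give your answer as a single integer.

step 1: append 15 -> window=[15] (not full yet)
step 2: append 9 -> window=[15, 9] (not full yet)
step 3: append 12 -> window=[15, 9, 12] (not full yet)
step 4: append 23 -> window=[15, 9, 12, 23] -> max=23
step 5: append 23 -> window=[9, 12, 23, 23] -> max=23
step 6: append 19 -> window=[12, 23, 23, 19] -> max=23
step 7: append 0 -> window=[23, 23, 19, 0] -> max=23
step 8: append 31 -> window=[23, 19, 0, 31] -> max=31
step 9: append 9 -> window=[19, 0, 31, 9] -> max=31
step 10: append 19 -> window=[0, 31, 9, 19] -> max=31
step 11: append 2 -> window=[31, 9, 19, 2] -> max=31
step 12: append 30 -> window=[9, 19, 2, 30] -> max=30
Recorded maximums: 23 23 23 23 31 31 31 31 30
Changes between consecutive maximums: 2

Answer: 2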